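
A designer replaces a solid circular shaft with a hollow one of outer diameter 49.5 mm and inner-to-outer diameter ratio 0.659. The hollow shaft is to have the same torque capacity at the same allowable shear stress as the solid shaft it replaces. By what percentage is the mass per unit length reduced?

35.0 %

Equal τ_max and T ⇒ the solid shaft needs d_s³ = d_o³(1−k⁴), so d_s = 49.5·(1−0.659⁴)^(1/3) = 46.17 mm.
Area ratio A_h/A_s = d_o²(1−k²)/d_s² = (1−k²)/(1−k⁴)^(2/3) = 0.6503.
Mass saving = 1 − 0.6503 = 35.0 %.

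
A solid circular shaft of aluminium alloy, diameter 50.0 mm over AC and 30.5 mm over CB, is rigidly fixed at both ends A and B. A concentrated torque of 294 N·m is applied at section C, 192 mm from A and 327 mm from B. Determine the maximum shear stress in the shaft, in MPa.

11.1 MPa

Compatibility: T_A·a/J_AC = T_B·b/J_CB with T_A + T_B = T₀.
J_AC = 6.14×10^-7 m⁴, J_CB = 8.50×10^-8 m⁴, so T_A = T₀·(J_AC/a)/((J_AC/a)+(J_CB/b)) = 271.9 N·m, T_B = 22.10 N·m.
τ in each portion: τ_AC = 1.11×10^7 Pa, τ_CB = 3.97×10^6 Pa; maximum is in AC.
τ_max = T_AC·r/J = 271.9·0.0250/6.14×10^-7 = 1.108×10^7 Pa.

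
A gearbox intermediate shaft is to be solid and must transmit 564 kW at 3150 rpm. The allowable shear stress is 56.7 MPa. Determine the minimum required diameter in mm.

53.6 mm

ω = 2π·3150/60 = 329.9 rad/s, so T = P/ω = 564×10³ / 329.9 = 1710 N·m.
For a solid shaft τ_max = 16T/(πd³), so d = (16T/(π τ_allow))^(1/3) = (16·1710/(π·5.67×10^7))^(1/3) = 0.05355 m.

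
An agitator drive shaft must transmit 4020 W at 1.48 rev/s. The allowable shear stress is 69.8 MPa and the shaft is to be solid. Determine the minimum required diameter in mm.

ω = 2π·1.48 = 9.299 rad/s, so T = P/ω = 4020 / 9.299 = 432.3 N·m.
For a solid shaft τ_max = 16T/(πd³), so d = (16T/(π τ_allow))^(1/3) = (16·432.3/(π·6.98×10^7))^(1/3) = 0.03160 m.

31.6 mm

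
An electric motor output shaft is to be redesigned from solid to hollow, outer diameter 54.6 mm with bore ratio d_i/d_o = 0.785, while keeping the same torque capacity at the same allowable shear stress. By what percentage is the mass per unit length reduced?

Equal τ_max and T ⇒ the solid shaft needs d_s³ = d_o³(1−k⁴), so d_s = 54.6·(1−0.785⁴)^(1/3) = 46.56 mm.
Area ratio A_h/A_s = d_o²(1−k²)/d_s² = (1−k²)/(1−k⁴)^(2/3) = 0.5277.
Mass saving = 1 − 0.5277 = 47.2 %.

47.2 %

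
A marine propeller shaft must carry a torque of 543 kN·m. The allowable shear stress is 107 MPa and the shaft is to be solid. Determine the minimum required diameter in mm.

For a solid shaft τ_max = 16T/(πd³), so d = (16T/(π τ_allow))^(1/3) = (16·543000/(π·1.07×10^8))^(1/3) = 0.2957 m.

296 mm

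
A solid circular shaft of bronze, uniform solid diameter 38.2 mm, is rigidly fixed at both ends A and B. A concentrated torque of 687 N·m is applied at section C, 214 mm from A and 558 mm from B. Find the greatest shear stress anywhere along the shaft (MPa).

45.4 MPa

With uniform GJ and both ends fixed, compatibility θ_AC = θ_CB gives T_A·a = T_B·b, together with T_A + T_B = T₀.
T_A = T₀·b/(a+b) = 687.0·558/772.0 = 496.6 N·m; T_B = 190.4 N·m.
τ in each portion: τ_AC = 4.54×10^7 Pa, τ_CB = 1.74×10^7 Pa; maximum is in AC.
τ_max = T_AC·r/J = 496.6·0.0191/2.09×10^-7 = 4.537×10^7 Pa.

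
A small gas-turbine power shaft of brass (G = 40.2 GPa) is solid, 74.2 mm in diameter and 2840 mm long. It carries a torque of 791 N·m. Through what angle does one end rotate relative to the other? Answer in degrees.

J = πd⁴/32 = π(0.0742)⁴/32 = 2.976×10^-6 m⁴.
θ = T·L/(G·J) = 791.0 × 2.84 / (40.2×10⁹ × 2.976×10^-6) = 0.01878 rad.

1.08°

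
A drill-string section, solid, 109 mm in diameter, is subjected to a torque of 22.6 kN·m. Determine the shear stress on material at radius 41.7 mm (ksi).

9.86 ksi

J = πd⁴/32 = π(0.109)⁴/32 = 1.386×10^-5 m⁴.
Shear stress varies linearly with radius: τ = T·r/J = 22600 × 0.0417 / 1.386×10^-5 = 6.800×10^7 Pa.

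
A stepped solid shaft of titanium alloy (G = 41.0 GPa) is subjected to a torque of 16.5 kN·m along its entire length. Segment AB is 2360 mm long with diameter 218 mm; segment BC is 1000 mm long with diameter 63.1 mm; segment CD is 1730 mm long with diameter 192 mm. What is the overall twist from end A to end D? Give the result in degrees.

J_AB = π(0.218)⁴/32 = 2.22×10^-4 m⁴; J_BC = π(0.0631)⁴/32 = 1.56×10^-6 m⁴; J_CD = π(0.192)⁴/32 = 1.33×10^-4 m⁴.
θ = (T/G)·Σ L_i/J_i = (16500/41.0×10⁹)·(2.36/2.22×10^-4 + 1.00/1.56×10^-6 + 1.73/1.33×10^-4) = 0.2681 rad.

15.4°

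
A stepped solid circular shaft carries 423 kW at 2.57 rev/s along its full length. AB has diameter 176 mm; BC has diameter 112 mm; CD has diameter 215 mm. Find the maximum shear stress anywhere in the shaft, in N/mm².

95.0 N/mm²

ω = 2π·2.57 = 16.15 rad/s, so T = P/ω = 423×10³ / 16.15 = 26200 N·m.
Under the same torque, τ_max = 16T/(πd³) is largest where d is smallest — segment BC (d = 112 mm).
τ_max = 16·26200/(π·(0.112)³) = 9.496×10^7 Pa.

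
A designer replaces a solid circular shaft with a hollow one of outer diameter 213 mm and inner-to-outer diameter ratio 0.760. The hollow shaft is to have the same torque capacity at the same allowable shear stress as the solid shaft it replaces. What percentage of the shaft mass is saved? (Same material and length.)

Equal τ_max and T ⇒ the solid shaft needs d_s³ = d_o³(1−k⁴), so d_s = 213·(1−0.760⁴)^(1/3) = 186.0 mm.
Area ratio A_h/A_s = d_o²(1−k²)/d_s² = (1−k²)/(1−k⁴)^(2/3) = 0.5537.
Mass saving = 1 − 0.5537 = 44.6 %.

44.6 %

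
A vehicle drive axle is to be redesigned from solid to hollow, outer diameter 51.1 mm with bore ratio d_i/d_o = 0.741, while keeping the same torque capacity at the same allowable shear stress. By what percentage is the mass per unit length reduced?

Equal τ_max and T ⇒ the solid shaft needs d_s³ = d_o³(1−k⁴), so d_s = 51.1·(1−0.741⁴)^(1/3) = 45.34 mm.
Area ratio A_h/A_s = d_o²(1−k²)/d_s² = (1−k²)/(1−k⁴)^(2/3) = 0.5728.
Mass saving = 1 − 0.5728 = 42.7 %.

42.7 %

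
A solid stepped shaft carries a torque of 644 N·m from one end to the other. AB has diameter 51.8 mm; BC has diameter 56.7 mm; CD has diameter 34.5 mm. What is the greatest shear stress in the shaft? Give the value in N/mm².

Under the same torque, τ_max = 16T/(πd³) is largest where d is smallest — segment CD (d = 34.5 mm).
τ_max = 16·644.0/(π·(0.0345)³) = 7.987×10^7 Pa.

79.9 N/mm²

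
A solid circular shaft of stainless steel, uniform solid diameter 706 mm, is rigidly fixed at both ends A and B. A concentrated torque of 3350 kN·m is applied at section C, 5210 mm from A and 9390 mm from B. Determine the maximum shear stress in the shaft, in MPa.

With uniform GJ and both ends fixed, compatibility θ_AC = θ_CB gives T_A·a = T_B·b, together with T_A + T_B = T₀.
T_A = T₀·b/(a+b) = 3.350e6·9390/14600 = 2.155e6 N·m; T_B = 1.195e6 N·m.
τ in each portion: τ_AC = 3.12×10^7 Pa, τ_CB = 1.73×10^7 Pa; maximum is in AC.
τ_max = T_AC·r/J = 2.155e6·0.353/0.0244 = 3.118×10^7 Pa.

31.2 MPa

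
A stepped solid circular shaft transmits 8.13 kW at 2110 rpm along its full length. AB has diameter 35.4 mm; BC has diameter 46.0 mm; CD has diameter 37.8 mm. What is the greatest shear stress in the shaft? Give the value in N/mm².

ω = 2π·2110/60 = 221.0 rad/s, so T = P/ω = 8.13×10³ / 221.0 = 36.79 N·m.
Under the same torque, τ_max = 16T/(πd³) is largest where d is smallest — segment AB (d = 35.4 mm).
τ_max = 16·36.79/(π·(0.0354)³) = 4.224×10^6 Pa.

4.22 N/mm²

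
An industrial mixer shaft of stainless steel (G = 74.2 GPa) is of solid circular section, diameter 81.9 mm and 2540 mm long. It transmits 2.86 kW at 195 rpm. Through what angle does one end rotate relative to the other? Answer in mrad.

1.09 mrad

ω = 2π·195/60 = 20.42 rad/s, so T = P/ω = 2.86×10³ / 20.42 = 140.1 N·m.
J = πd⁴/32 = π(0.0819)⁴/32 = 4.417×10^-6 m⁴.
θ = T·L/(G·J) = 140.1 × 2.54 / (74.2×10⁹ × 4.417×10^-6) = 1.085×10^-3 rad.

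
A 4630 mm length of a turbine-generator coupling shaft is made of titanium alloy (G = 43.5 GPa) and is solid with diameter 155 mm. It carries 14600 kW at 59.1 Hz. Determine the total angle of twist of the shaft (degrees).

ω = 2π·59.1 = 371.3 rad/s, so T = P/ω = 14600×10³ / 371.3 = 39320 N·m.
J = πd⁴/32 = π(0.155)⁴/32 = 5.667×10^-5 m⁴.
θ = T·L/(G·J) = 39320 × 4.63 / (43.5×10⁹ × 5.667×10^-5) = 0.07385 rad.

4.23°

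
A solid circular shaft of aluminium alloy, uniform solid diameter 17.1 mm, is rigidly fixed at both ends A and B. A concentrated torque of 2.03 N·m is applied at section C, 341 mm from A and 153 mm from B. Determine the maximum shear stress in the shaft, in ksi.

With uniform GJ and both ends fixed, compatibility θ_AC = θ_CB gives T_A·a = T_B·b, together with T_A + T_B = T₀.
T_A = T₀·b/(a+b) = 2.030·153/494.0 = 0.6287 N·m; T_B = 1.401 N·m.
τ in each portion: τ_AC = 6.40×10^5 Pa, τ_CB = 1.43×10^6 Pa; maximum is in CB.
τ_max = T_CB·r/J = 1.401·0.00855/8.39×10^-9 = 1.427×10^6 Pa.

0.207 ksi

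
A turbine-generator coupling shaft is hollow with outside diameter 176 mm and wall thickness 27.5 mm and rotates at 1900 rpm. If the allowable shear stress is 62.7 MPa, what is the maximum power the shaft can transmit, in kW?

10400 kW

J = π(d_o⁴ − d_i⁴)/32 = π(0.176⁴ − 0.121⁴)/32 = 7.316×10^-5 m⁴.
T_max = τ_allow·J/r = 6.27×10^7 × 7.316×10^-5 / 0.0880 = 52120 N·m.
ω = 2π·1900/60 = 199.0 rad/s, so P_max = T_max·ω = 1.037×10^7 W.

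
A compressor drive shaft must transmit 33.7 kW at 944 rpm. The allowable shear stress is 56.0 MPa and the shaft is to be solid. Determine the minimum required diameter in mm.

ω = 2π·944/60 = 98.86 rad/s, so T = P/ω = 33.7×10³ / 98.86 = 340.9 N·m.
For a solid shaft τ_max = 16T/(πd³), so d = (16T/(π τ_allow))^(1/3) = (16·340.9/(π·5.60×10^7))^(1/3) = 0.03142 m.

31.4 mm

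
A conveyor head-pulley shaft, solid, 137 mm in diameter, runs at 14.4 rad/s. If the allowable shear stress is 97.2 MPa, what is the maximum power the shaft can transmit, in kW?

707 kW

J = πd⁴/32 = π(0.137)⁴/32 = 3.458×10^-5 m⁴.
T_max = τ_allow·J/r = 9.72×10^7 × 3.458×10^-5 / 0.0685 = 49070 N·m.
ω = 14.4 rad/s, so P_max = T_max·ω = 7.067×10^5 W.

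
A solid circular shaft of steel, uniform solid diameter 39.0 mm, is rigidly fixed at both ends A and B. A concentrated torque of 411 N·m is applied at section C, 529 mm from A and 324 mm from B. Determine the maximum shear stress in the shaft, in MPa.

21.9 MPa

With uniform GJ and both ends fixed, compatibility θ_AC = θ_CB gives T_A·a = T_B·b, together with T_A + T_B = T₀.
T_A = T₀·b/(a+b) = 411.0·324/853.0 = 156.1 N·m; T_B = 254.9 N·m.
τ in each portion: τ_AC = 1.34×10^7 Pa, τ_CB = 2.19×10^7 Pa; maximum is in CB.
τ_max = T_CB·r/J = 254.9·0.0195/2.27×10^-7 = 2.188×10^7 Pa.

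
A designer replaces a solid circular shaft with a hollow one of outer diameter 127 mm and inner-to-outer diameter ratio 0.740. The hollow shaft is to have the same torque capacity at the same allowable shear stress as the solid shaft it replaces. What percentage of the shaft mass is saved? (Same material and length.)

Equal τ_max and T ⇒ the solid shaft needs d_s³ = d_o³(1−k⁴), so d_s = 127·(1−0.740⁴)^(1/3) = 112.8 mm.
Area ratio A_h/A_s = d_o²(1−k²)/d_s² = (1−k²)/(1−k⁴)^(2/3) = 0.5738.
Mass saving = 1 − 0.5738 = 42.6 %.

42.6 %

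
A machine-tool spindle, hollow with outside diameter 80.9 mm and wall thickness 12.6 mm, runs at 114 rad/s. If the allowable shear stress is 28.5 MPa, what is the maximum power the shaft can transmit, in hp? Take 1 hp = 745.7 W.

351 hp

J = π(d_o⁴ − d_i⁴)/32 = π(0.0809⁴ − 0.0557⁴)/32 = 3.260×10^-6 m⁴.
T_max = τ_allow·J/r = 2.85×10^7 × 3.260×10^-6 / 0.0404 = 2297 N·m.
ω = 114 rad/s, so P_max = T_max·ω = 2.619×10^5 W.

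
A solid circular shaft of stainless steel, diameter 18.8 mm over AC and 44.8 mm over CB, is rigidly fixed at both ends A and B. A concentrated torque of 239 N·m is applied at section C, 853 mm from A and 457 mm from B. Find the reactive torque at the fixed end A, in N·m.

Compatibility: T_A·a/J_AC = T_B·b/J_CB with T_A + T_B = T₀.
J_AC = 1.23×10^-8 m⁴, J_CB = 3.95×10^-7 m⁴, so T_A = T₀·(J_AC/a)/((J_AC/a)+(J_CB/b)) = 3.906 N·m, T_B = 235.1 N·m.

3.91 N·m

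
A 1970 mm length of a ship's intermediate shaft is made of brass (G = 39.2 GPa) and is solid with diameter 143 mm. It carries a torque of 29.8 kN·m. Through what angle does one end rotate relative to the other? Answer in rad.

J = πd⁴/32 = π(0.143)⁴/32 = 4.105×10^-5 m⁴.
θ = T·L/(G·J) = 29800 × 1.97 / (39.2×10⁹ × 4.105×10^-5) = 0.03648 rad.

0.0365 rad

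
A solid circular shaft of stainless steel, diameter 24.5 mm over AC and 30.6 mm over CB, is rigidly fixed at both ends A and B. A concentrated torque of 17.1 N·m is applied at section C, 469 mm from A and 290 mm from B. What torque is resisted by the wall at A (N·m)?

Compatibility: T_A·a/J_AC = T_B·b/J_CB with T_A + T_B = T₀.
J_AC = 3.54×10^-8 m⁴, J_CB = 8.61×10^-8 m⁴, so T_A = T₀·(J_AC/a)/((J_AC/a)+(J_CB/b)) = 3.465 N·m, T_B = 13.64 N·m.

3.46 N·m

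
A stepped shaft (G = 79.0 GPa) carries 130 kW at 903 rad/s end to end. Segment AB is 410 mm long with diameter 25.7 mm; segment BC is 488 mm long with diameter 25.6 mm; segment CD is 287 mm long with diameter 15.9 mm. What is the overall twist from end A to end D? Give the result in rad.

ω = 903 rad/s, so T = P/ω = 130×10³ / 903.0 = 144.0 N·m.
J_AB = π(0.0257)⁴/32 = 4.28×10^-8 m⁴; J_BC = π(0.0256)⁴/32 = 4.22×10^-8 m⁴; J_CD = π(0.0159)⁴/32 = 6.27×10^-9 m⁴.
θ = (T/G)·Σ L_i/J_i = (144.0/79.0×10⁹)·(0.410/4.28×10^-8 + 0.488/4.22×10^-8 + 0.287/6.27×10^-9) = 0.1219 rad.

0.122 rad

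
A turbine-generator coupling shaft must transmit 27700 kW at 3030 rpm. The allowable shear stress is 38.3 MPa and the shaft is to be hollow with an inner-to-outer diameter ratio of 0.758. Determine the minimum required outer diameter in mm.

259 mm

ω = 2π·3030/60 = 317.3 rad/s, so T = P/ω = 27700×10³ / 317.3 = 87300 N·m.
For a hollow shaft with d_i/d_o = 0.758: τ_max = 16T/(π d_o³ (1−k⁴)), so d_o = [16T/(π τ_allow (1−k⁴))]^(1/3) = [16·87300/(π·3.83×10^7·0.6699)]^(1/3) = 0.2588 m.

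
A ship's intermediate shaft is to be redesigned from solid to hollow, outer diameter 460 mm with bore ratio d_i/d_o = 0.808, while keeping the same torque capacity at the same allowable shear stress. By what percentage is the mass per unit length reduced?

Equal τ_max and T ⇒ the solid shaft needs d_s³ = d_o³(1−k⁴), so d_s = 460·(1−0.808⁴)^(1/3) = 382.2 mm.
Area ratio A_h/A_s = d_o²(1−k²)/d_s² = (1−k²)/(1−k⁴)^(2/3) = 0.5027.
Mass saving = 1 − 0.5027 = 49.7 %.

49.7 %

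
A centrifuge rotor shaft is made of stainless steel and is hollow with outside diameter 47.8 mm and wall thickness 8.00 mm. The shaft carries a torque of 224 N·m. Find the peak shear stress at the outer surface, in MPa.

13.0 MPa

J = π(d_o⁴ − d_i⁴)/32 = π(0.0478⁴ − 0.0318⁴)/32 = 4.121×10^-7 m⁴.
τ_max = T·r/J = 224.0 × 0.0239 / 4.121×10^-7 = 1.299×10^7 Pa.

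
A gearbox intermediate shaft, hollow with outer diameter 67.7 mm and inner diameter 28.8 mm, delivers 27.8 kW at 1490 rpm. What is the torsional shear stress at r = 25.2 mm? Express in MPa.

2.25 MPa

ω = 2π·1490/60 = 156.0 rad/s, so T = P/ω = 27.8×10³ / 156.0 = 178.2 N·m.
J = π(d_o⁴ − d_i⁴)/32 = π(0.0677⁴ − 0.0288⁴)/32 = 1.995×10^-6 m⁴.
Shear stress varies linearly with radius: τ = T·r/J = 178.2 × 0.0252 / 1.995×10^-6 = 2.251×10^6 Pa.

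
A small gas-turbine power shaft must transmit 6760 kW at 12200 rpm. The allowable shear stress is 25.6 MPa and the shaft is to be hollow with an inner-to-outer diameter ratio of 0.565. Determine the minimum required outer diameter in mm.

ω = 2π·12200/60 = 1278 rad/s, so T = P/ω = 6760×10³ / 1278 = 5291 N·m.
For a hollow shaft with d_i/d_o = 0.565: τ_max = 16T/(π d_o³ (1−k⁴)), so d_o = [16T/(π τ_allow (1−k⁴))]^(1/3) = [16·5291/(π·2.56×10^7·0.8981)]^(1/3) = 0.1054 m.

105 mm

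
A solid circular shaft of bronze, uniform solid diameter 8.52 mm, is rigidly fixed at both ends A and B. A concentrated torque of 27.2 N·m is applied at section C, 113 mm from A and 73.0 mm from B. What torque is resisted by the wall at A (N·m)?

10.7 N·m

With uniform GJ and both ends fixed, compatibility θ_AC = θ_CB gives T_A·a = T_B·b, together with T_A + T_B = T₀.
T_A = T₀·b/(a+b) = 27.20·73.0/186.0 = 10.68 N·m; T_B = 16.52 N·m.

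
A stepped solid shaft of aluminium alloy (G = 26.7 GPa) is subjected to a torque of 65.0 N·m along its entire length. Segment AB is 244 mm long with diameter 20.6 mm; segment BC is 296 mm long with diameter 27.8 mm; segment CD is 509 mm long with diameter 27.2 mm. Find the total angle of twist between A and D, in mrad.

68.9 mrad

J_AB = π(0.0206)⁴/32 = 1.77×10^-8 m⁴; J_BC = π(0.0278)⁴/32 = 5.86×10^-8 m⁴; J_CD = π(0.0272)⁴/32 = 5.37×10^-8 m⁴.
θ = (T/G)·Σ L_i/J_i = (65.00/26.7×10⁹)·(0.244/1.77×10^-8 + 0.296/5.86×10^-8 + 0.509/5.37×10^-8) = 0.06895 rad.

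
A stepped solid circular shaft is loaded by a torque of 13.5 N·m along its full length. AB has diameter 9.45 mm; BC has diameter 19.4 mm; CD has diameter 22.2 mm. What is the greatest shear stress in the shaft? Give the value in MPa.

81.5 MPa

Under the same torque, τ_max = 16T/(πd³) is largest where d is smallest — segment AB (d = 9.45 mm).
τ_max = 16·13.50/(π·(0.00945)³) = 8.147×10^7 Pa.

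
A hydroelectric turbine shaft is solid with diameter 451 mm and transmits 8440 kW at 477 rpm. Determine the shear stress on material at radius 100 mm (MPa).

ω = 2π·477/60 = 49.95 rad/s, so T = P/ω = 8440×10³ / 49.95 = 169000 N·m.
J = πd⁴/32 = π(0.451)⁴/32 = 4.062×10^-3 m⁴.
Shear stress varies linearly with radius: τ = T·r/J = 169000 × 0.100 / 4.062×10^-3 = 4.160×10^6 Pa.

4.16 MPa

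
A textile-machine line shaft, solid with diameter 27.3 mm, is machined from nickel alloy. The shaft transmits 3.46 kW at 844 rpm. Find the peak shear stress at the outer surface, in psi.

ω = 2π·844/60 = 88.38 rad/s, so T = P/ω = 3.46×10³ / 88.38 = 39.15 N·m.
J = πd⁴/32 = π(0.0273)⁴/32 = 5.453×10^-8 m⁴.
τ_max = T·r/J = 39.15 × 0.0137 / 5.453×10^-8 = 9.799×10^6 Pa.

1420 psi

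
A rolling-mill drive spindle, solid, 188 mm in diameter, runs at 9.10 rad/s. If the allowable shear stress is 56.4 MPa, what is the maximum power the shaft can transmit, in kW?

J = πd⁴/32 = π(0.188)⁴/32 = 1.226×10^-4 m⁴.
T_max = τ_allow·J/r = 5.64×10^7 × 1.226×10^-4 / 0.0940 = 73580 N·m.
ω = 9.10 rad/s, so P_max = T_max·ω = 6.696×10^5 W.

670 kW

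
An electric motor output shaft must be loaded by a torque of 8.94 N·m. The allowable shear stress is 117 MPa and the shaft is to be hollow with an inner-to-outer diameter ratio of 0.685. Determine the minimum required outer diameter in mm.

7.93 mm

For a hollow shaft with d_i/d_o = 0.685: τ_max = 16T/(π d_o³ (1−k⁴)), so d_o = [16T/(π τ_allow (1−k⁴))]^(1/3) = [16·8.940/(π·1.17×10^8·0.7798)]^(1/3) = 0.007932 m.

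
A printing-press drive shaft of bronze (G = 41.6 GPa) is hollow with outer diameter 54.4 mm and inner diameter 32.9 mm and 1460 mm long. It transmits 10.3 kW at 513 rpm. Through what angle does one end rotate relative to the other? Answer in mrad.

ω = 2π·513/60 = 53.72 rad/s, so T = P/ω = 10.3×10³ / 53.72 = 191.7 N·m.
J = π(d_o⁴ − d_i⁴)/32 = π(0.0544⁴ − 0.0329⁴)/32 = 7.448×10^-7 m⁴.
θ = T·L/(G·J) = 191.7 × 1.46 / (41.6×10⁹ × 7.448×10^-7) = 9.035×10^-3 rad.

9.03 mrad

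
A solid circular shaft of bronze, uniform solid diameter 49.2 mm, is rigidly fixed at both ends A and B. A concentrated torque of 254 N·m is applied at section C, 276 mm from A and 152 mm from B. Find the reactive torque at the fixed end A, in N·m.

90.2 N·m

With uniform GJ and both ends fixed, compatibility θ_AC = θ_CB gives T_A·a = T_B·b, together with T_A + T_B = T₀.
T_A = T₀·b/(a+b) = 254.0·152/428.0 = 90.21 N·m; T_B = 163.8 N·m.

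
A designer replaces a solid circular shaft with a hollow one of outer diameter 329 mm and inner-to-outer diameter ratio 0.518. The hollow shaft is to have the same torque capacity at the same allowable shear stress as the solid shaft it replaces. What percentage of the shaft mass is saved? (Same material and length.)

23.1 %

Equal τ_max and T ⇒ the solid shaft needs d_s³ = d_o³(1−k⁴), so d_s = 329·(1−0.518⁴)^(1/3) = 320.9 mm.
Area ratio A_h/A_s = d_o²(1−k²)/d_s² = (1−k²)/(1−k⁴)^(2/3) = 0.7690.
Mass saving = 1 − 0.7690 = 23.1 %.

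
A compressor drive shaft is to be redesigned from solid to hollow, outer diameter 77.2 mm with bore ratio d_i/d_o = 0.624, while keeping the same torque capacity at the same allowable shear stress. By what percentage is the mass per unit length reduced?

31.9 %

Equal τ_max and T ⇒ the solid shaft needs d_s³ = d_o³(1−k⁴), so d_s = 77.2·(1−0.624⁴)^(1/3) = 73.08 mm.
Area ratio A_h/A_s = d_o²(1−k²)/d_s² = (1−k²)/(1−k⁴)^(2/3) = 0.6814.
Mass saving = 1 − 0.6814 = 31.9 %.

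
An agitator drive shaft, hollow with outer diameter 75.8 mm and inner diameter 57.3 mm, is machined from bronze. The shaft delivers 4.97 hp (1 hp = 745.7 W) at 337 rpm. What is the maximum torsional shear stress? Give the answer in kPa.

1820 kPa

ω = 2π·337/60 = 35.29 rad/s, so T = P/ω = 4.97×745.7 / 35.29 = 105.0 N·m.
J = π(d_o⁴ − d_i⁴)/32 = π(0.0758⁴ − 0.0573⁴)/32 = 2.183×10^-6 m⁴.
τ_max = T·r/J = 105.0 × 0.0379 / 2.183×10^-6 = 1.824×10^6 Pa.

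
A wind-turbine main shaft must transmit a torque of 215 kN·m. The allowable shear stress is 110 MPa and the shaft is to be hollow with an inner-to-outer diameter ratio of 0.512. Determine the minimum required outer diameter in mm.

220 mm

For a hollow shaft with d_i/d_o = 0.512: τ_max = 16T/(π d_o³ (1−k⁴)), so d_o = [16T/(π τ_allow (1−k⁴))]^(1/3) = [16·215000/(π·1.10×10^8·0.9313)]^(1/3) = 0.2203 m.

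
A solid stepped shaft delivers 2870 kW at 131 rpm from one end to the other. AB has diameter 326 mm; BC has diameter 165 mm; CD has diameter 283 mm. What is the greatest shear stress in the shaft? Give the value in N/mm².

ω = 2π·131/60 = 13.72 rad/s, so T = P/ω = 2870×10³ / 13.72 = 209200 N·m.
Under the same torque, τ_max = 16T/(πd³) is largest where d is smallest — segment BC (d = 165 mm).
τ_max = 16·209200/(π·(0.165)³) = 2.372×10^8 Pa.

237 N/mm²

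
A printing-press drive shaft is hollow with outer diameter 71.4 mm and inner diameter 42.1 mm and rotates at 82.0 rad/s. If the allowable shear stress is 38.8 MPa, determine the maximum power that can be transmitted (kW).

200 kW

J = π(d_o⁴ − d_i⁴)/32 = π(0.0714⁴ − 0.0421⁴)/32 = 2.243×10^-6 m⁴.
T_max = τ_allow·J/r = 3.88×10^7 × 2.243×10^-6 / 0.0357 = 2438 N·m.
ω = 82.0 rad/s, so P_max = T_max·ω = 1.999×10^5 W.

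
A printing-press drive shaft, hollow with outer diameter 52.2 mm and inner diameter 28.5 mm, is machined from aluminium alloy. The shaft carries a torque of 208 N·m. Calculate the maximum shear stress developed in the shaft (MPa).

J = π(d_o⁴ − d_i⁴)/32 = π(0.0522⁴ − 0.0285⁴)/32 = 6.642×10^-7 m⁴.
τ_max = T·r/J = 208.0 × 0.0261 / 6.642×10^-7 = 8.174×10^6 Pa.

8.17 MPa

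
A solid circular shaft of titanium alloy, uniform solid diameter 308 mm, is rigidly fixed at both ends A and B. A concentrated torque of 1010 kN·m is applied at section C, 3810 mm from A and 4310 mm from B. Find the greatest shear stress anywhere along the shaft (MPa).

With uniform GJ and both ends fixed, compatibility θ_AC = θ_CB gives T_A·a = T_B·b, together with T_A + T_B = T₀.
T_A = T₀·b/(a+b) = 1.010e6·4310/8120 = 536100 N·m; T_B = 473900 N·m.
τ in each portion: τ_AC = 9.34×10^7 Pa, τ_CB = 8.26×10^7 Pa; maximum is in AC.
τ_max = T_AC·r/J = 536100·0.154/8.83×10^-4 = 9.345×10^7 Pa.

93.4 MPa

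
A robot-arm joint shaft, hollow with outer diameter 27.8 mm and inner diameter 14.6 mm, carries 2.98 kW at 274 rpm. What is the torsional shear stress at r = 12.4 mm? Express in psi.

3450 psi

ω = 2π·274/60 = 28.69 rad/s, so T = P/ω = 2.98×10³ / 28.69 = 103.9 N·m.
J = π(d_o⁴ − d_i⁴)/32 = π(0.0278⁴ − 0.0146⁴)/32 = 5.418×10^-8 m⁴.
Shear stress varies linearly with radius: τ = T·r/J = 103.9 × 0.0124 / 5.418×10^-8 = 2.377×10^7 Pa.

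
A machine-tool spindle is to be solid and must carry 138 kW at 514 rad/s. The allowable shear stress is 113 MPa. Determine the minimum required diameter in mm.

ω = 514 rad/s, so T = P/ω = 138×10³ / 514.0 = 268.5 N·m.
For a solid shaft τ_max = 16T/(πd³), so d = (16T/(π τ_allow))^(1/3) = (16·268.5/(π·1.13×10^8))^(1/3) = 0.02296 m.

23.0 mm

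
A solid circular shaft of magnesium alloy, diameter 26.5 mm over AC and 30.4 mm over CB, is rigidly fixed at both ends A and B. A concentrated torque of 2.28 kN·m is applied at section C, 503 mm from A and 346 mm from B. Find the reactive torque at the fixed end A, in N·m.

648 N·m

Compatibility: T_A·a/J_AC = T_B·b/J_CB with T_A + T_B = T₀.
J_AC = 4.84×10^-8 m⁴, J_CB = 8.38×10^-8 m⁴, so T_A = T₀·(J_AC/a)/((J_AC/a)+(J_CB/b)) = 648.2 N·m, T_B = 1632 N·m.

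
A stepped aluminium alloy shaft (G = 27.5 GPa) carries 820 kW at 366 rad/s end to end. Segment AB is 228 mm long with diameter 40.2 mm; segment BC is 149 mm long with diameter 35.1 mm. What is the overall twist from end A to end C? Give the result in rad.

0.154 rad

ω = 366 rad/s, so T = P/ω = 820×10³ / 366.0 = 2240 N·m.
J_AB = π(0.0402)⁴/32 = 2.56×10^-7 m⁴; J_BC = π(0.0351)⁴/32 = 1.49×10^-7 m⁴.
θ = (T/G)·Σ L_i/J_i = (2240/27.5×10⁹)·(0.228/2.56×10^-7 + 0.149/1.49×10^-7) = 0.1539 rad.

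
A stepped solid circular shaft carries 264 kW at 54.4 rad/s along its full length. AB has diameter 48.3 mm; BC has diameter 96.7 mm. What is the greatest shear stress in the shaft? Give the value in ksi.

31.8 ksi

ω = 54.4 rad/s, so T = P/ω = 264×10³ / 54.40 = 4853 N·m.
Under the same torque, τ_max = 16T/(πd³) is largest where d is smallest — segment AB (d = 48.3 mm).
τ_max = 16·4853/(π·(0.0483)³) = 2.193×10^8 Pa.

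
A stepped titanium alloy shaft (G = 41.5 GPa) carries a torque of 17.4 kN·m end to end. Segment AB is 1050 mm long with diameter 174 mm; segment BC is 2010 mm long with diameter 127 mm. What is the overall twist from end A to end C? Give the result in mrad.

37.9 mrad

J_AB = π(0.174)⁴/32 = 9.00×10^-5 m⁴; J_BC = π(0.127)⁴/32 = 2.55×10^-5 m⁴.
θ = (T/G)·Σ L_i/J_i = (17400/41.5×10⁹)·(1.05/9.00×10^-5 + 2.01/2.55×10^-5) = 0.03789 rad.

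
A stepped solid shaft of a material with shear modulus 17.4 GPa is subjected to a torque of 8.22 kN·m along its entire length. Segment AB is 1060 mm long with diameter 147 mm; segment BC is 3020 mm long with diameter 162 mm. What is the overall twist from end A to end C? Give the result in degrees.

1.83°

J_AB = π(0.147)⁴/32 = 4.58×10^-5 m⁴; J_BC = π(0.162)⁴/32 = 6.76×10^-5 m⁴.
θ = (T/G)·Σ L_i/J_i = (8220/17.4×10⁹)·(1.06/4.58×10^-5 + 3.02/6.76×10^-5) = 0.03202 rad.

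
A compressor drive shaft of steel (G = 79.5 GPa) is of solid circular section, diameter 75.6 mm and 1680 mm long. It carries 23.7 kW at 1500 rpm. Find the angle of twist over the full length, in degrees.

0.0570°

ω = 2π·1500/60 = 157.1 rad/s, so T = P/ω = 23.7×10³ / 157.1 = 150.9 N·m.
J = πd⁴/32 = π(0.0756)⁴/32 = 3.207×10^-6 m⁴.
θ = T·L/(G·J) = 150.9 × 1.68 / (79.5×10⁹ × 3.207×10^-6) = 9.942×10^-4 rad.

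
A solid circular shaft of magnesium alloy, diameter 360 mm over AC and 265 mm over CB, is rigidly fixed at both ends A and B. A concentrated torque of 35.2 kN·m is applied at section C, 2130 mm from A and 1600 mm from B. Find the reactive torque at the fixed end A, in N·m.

25300 N·m

Compatibility: T_A·a/J_AC = T_B·b/J_CB with T_A + T_B = T₀.
J_AC = 1.65×10^-3 m⁴, J_CB = 4.84×10^-4 m⁴, so T_A = T₀·(J_AC/a)/((J_AC/a)+(J_CB/b)) = 25310 N·m, T_B = 9892 N·m.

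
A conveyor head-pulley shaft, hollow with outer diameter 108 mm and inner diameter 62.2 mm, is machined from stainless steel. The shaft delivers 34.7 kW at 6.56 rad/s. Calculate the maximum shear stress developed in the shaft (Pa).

ω = 6.56 rad/s, so T = P/ω = 34.7×10³ / 6.560 = 5290 N·m.
J = π(d_o⁴ − d_i⁴)/32 = π(0.108⁴ − 0.0622⁴)/32 = 1.189×10^-5 m⁴.
τ_max = T·r/J = 5290 × 0.0540 / 1.189×10^-5 = 2.403×10^7 Pa.

2.40e7 Pa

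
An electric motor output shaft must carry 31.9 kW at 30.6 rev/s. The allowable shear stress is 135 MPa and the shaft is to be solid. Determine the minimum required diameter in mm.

18.4 mm

ω = 2π·30.6 = 192.3 rad/s, so T = P/ω = 31.9×10³ / 192.3 = 165.9 N·m.
For a solid shaft τ_max = 16T/(πd³), so d = (16T/(π τ_allow))^(1/3) = (16·165.9/(π·1.35×10^8))^(1/3) = 0.01843 m.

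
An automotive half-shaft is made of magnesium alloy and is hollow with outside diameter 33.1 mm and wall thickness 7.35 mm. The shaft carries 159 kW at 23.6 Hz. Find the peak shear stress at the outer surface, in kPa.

ω = 2π·23.6 = 148.3 rad/s, so T = P/ω = 159×10³ / 148.3 = 1072 N·m.
J = π(d_o⁴ − d_i⁴)/32 = π(0.0331⁴ − 0.0184⁴)/32 = 1.066×10^-7 m⁴.
τ_max = T·r/J = 1072 × 0.0166 / 1.066×10^-7 = 1.665×10^8 Pa.

166000 kPa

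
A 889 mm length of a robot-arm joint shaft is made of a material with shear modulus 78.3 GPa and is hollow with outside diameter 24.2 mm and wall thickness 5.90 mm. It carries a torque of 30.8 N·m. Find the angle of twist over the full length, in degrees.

0.639°

J = π(d_o⁴ − d_i⁴)/32 = π(0.0242⁴ − 0.0124⁴)/32 = 3.135×10^-8 m⁴.
θ = T·L/(G·J) = 30.80 × 0.889 / (78.3×10⁹ × 3.135×10^-8) = 0.01115 rad.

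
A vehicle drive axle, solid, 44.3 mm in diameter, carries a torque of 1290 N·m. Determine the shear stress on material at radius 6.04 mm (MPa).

20.6 MPa

J = πd⁴/32 = π(0.0443)⁴/32 = 3.781×10^-7 m⁴.
Shear stress varies linearly with radius: τ = T·r/J = 1290 × 0.00604 / 3.781×10^-7 = 2.061×10^7 Pa.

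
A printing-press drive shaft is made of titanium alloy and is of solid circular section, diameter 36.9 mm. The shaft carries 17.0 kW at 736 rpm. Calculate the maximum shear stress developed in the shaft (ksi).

ω = 2π·736/60 = 77.07 rad/s, so T = P/ω = 17.0×10³ / 77.07 = 220.6 N·m.
J = πd⁴/32 = π(0.0369)⁴/32 = 1.820×10^-7 m⁴.
τ_max = T·r/J = 220.6 × 0.0184 / 1.820×10^-7 = 2.236×10^7 Pa.

3.24 ksi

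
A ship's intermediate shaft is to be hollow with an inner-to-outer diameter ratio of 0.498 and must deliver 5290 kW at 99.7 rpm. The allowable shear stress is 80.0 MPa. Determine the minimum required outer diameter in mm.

ω = 2π·99.7/60 = 10.44 rad/s, so T = P/ω = 5290×10³ / 10.44 = 506700 N·m.
For a hollow shaft with d_i/d_o = 0.498: τ_max = 16T/(π d_o³ (1−k⁴)), so d_o = [16T/(π τ_allow (1−k⁴))]^(1/3) = [16·506700/(π·8.00×10^7·0.9385)]^(1/3) = 0.3251 m.

325 mm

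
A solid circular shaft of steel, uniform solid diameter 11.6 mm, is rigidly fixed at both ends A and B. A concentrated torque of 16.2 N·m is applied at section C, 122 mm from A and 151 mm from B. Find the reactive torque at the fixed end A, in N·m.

8.96 N·m

With uniform GJ and both ends fixed, compatibility θ_AC = θ_CB gives T_A·a = T_B·b, together with T_A + T_B = T₀.
T_A = T₀·b/(a+b) = 16.20·151/273.0 = 8.960 N·m; T_B = 7.240 N·m.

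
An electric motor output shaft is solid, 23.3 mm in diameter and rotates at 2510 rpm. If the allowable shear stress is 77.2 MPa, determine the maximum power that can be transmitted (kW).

J = πd⁴/32 = π(0.0233)⁴/32 = 2.894×10^-8 m⁴.
T_max = τ_allow·J/r = 7.72×10^7 × 2.894×10^-8 / 0.0117 = 191.7 N·m.
ω = 2π·2510/60 = 262.8 rad/s, so P_max = T_max·ω = 5.040×10^4 W.

50.4 kW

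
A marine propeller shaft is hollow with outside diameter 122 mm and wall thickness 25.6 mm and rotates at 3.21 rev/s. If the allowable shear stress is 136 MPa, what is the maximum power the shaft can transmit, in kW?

867 kW

J = π(d_o⁴ − d_i⁴)/32 = π(0.122⁴ − 0.0708⁴)/32 = 1.928×10^-5 m⁴.
T_max = τ_allow·J/r = 1.36×10^8 × 1.928×10^-5 / 0.0610 = 42990 N·m.
ω = 2π·3.21 = 20.17 rad/s, so P_max = T_max·ω = 8.671×10^5 W.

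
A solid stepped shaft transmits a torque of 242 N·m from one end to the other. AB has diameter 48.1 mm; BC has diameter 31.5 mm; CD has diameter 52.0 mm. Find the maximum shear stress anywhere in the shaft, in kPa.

Under the same torque, τ_max = 16T/(πd³) is largest where d is smallest — segment BC (d = 31.5 mm).
τ_max = 16·242.0/(π·(0.0315)³) = 3.943×10^7 Pa.

39400 kPa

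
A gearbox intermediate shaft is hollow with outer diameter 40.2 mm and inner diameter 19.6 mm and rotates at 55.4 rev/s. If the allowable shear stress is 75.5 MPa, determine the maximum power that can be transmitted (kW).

316 kW

J = π(d_o⁴ − d_i⁴)/32 = π(0.0402⁴ − 0.0196⁴)/32 = 2.419×10^-7 m⁴.
T_max = τ_allow·J/r = 7.55×10^7 × 2.419×10^-7 / 0.0201 = 908.6 N·m.
ω = 2π·55.4 = 348.1 rad/s, so P_max = T_max·ω = 3.163×10^5 W.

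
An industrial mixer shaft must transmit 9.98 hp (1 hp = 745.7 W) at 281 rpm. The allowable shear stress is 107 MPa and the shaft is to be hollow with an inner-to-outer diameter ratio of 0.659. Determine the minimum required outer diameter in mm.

ω = 2π·281/60 = 29.43 rad/s, so T = P/ω = 9.98×745.7 / 29.43 = 252.9 N·m.
For a hollow shaft with d_i/d_o = 0.659: τ_max = 16T/(π d_o³ (1−k⁴)), so d_o = [16T/(π τ_allow (1−k⁴))]^(1/3) = [16·252.9/(π·1.07×10^8·0.8114)]^(1/3) = 0.02457 m.

24.6 mm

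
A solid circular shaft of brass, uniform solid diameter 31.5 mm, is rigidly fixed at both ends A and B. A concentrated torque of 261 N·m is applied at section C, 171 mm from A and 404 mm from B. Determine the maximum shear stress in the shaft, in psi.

With uniform GJ and both ends fixed, compatibility θ_AC = θ_CB gives T_A·a = T_B·b, together with T_A + T_B = T₀.
T_A = T₀·b/(a+b) = 261.0·404/575.0 = 183.4 N·m; T_B = 77.62 N·m.
τ in each portion: τ_AC = 2.99×10^7 Pa, τ_CB = 1.26×10^7 Pa; maximum is in AC.
τ_max = T_AC·r/J = 183.4·0.0158/9.67×10^-8 = 2.988×10^7 Pa.

4330 psi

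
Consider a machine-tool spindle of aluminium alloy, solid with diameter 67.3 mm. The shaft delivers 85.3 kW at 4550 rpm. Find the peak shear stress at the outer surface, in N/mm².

2.99 N/mm²

ω = 2π·4550/60 = 476.5 rad/s, so T = P/ω = 85.3×10³ / 476.5 = 179.0 N·m.
J = πd⁴/32 = π(0.0673)⁴/32 = 2.014×10^-6 m⁴.
τ_max = T·r/J = 179.0 × 0.0336 / 2.014×10^-6 = 2.991×10^6 Pa.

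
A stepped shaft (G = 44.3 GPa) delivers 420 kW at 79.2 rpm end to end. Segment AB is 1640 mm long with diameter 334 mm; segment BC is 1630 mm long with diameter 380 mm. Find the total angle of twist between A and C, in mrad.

ω = 2π·79.2/60 = 8.294 rad/s, so T = P/ω = 420×10³ / 8.294 = 50640 N·m.
J_AB = π(0.334)⁴/32 = 1.22×10^-3 m⁴; J_BC = π(0.380)⁴/32 = 2.05×10^-3 m⁴.
θ = (T/G)·Σ L_i/J_i = (50640/44.3×10⁹)·(1.64/1.22×10^-3 + 1.63/2.05×10^-3) = 2.445×10^-3 rad.

2.44 mrad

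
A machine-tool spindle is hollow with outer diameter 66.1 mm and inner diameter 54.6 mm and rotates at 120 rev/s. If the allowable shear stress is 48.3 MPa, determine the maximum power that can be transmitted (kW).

J = π(d_o⁴ − d_i⁴)/32 = π(0.0661⁴ − 0.0546⁴)/32 = 1.002×10^-6 m⁴.
T_max = τ_allow·J/r = 4.83×10^7 × 1.002×10^-6 / 0.0330 = 1464 N·m.
ω = 2π·120 = 754.0 rad/s, so P_max = T_max·ω = 1.104×10^6 W.

1100 kW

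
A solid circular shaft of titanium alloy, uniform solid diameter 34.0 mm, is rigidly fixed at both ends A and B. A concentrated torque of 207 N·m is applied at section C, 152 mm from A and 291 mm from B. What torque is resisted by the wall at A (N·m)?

136 N·m

With uniform GJ and both ends fixed, compatibility θ_AC = θ_CB gives T_A·a = T_B·b, together with T_A + T_B = T₀.
T_A = T₀·b/(a+b) = 207.0·291/443.0 = 136.0 N·m; T_B = 71.02 N·m.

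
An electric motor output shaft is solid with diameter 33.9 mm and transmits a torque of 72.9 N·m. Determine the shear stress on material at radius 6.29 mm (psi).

J = πd⁴/32 = π(0.0339)⁴/32 = 1.297×10^-7 m⁴.
Shear stress varies linearly with radius: τ = T·r/J = 72.90 × 0.00629 / 1.297×10^-7 = 3.537×10^6 Pa.

513 psi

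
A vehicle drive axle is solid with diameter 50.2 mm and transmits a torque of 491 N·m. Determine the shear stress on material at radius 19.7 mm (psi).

J = πd⁴/32 = π(0.0502)⁴/32 = 6.235×10^-7 m⁴.
Shear stress varies linearly with radius: τ = T·r/J = 491.0 × 0.0197 / 6.235×10^-7 = 1.551×10^7 Pa.

2250 psi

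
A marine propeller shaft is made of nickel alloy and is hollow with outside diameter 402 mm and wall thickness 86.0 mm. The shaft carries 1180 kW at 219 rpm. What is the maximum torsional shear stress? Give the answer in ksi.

0.655 ksi

ω = 2π·219/60 = 22.93 rad/s, so T = P/ω = 1180×10³ / 22.93 = 51450 N·m.
J = π(d_o⁴ − d_i⁴)/32 = π(0.402⁴ − 0.230⁴)/32 = 2.289×10^-3 m⁴.
τ_max = T·r/J = 51450 × 0.201 / 2.289×10^-3 = 4.518×10^6 Pa.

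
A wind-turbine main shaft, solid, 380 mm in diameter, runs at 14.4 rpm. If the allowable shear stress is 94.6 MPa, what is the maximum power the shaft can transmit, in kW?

J = πd⁴/32 = π(0.380)⁴/32 = 2.047×10^-3 m⁴.
T_max = τ_allow·J/r = 9.46×10^7 × 2.047×10^-3 / 0.190 = 1.019e6 N·m.
ω = 2π·14.4/60 = 1.508 rad/s, so P_max = T_max·ω = 1.537×10^6 W.

1540 kW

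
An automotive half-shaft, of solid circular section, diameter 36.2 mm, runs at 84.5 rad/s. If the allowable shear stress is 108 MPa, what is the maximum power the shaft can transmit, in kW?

J = πd⁴/32 = π(0.0362)⁴/32 = 1.686×10^-7 m⁴.
T_max = τ_allow·J/r = 1.08×10^8 × 1.686×10^-7 / 0.0181 = 1006 N·m.
ω = 84.5 rad/s, so P_max = T_max·ω = 8.500×10^4 W.

85.0 kW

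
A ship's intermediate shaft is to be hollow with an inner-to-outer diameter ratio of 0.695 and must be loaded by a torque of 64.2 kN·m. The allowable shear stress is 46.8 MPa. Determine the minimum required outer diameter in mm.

209 mm

For a hollow shaft with d_i/d_o = 0.695: τ_max = 16T/(π d_o³ (1−k⁴)), so d_o = [16T/(π τ_allow (1−k⁴))]^(1/3) = [16·64200/(π·4.68×10^7·0.7667)]^(1/3) = 0.2089 m.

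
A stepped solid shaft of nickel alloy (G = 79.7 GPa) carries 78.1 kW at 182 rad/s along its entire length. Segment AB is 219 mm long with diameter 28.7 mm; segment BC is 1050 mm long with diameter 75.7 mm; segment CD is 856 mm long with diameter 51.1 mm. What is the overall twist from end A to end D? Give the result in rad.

0.0263 rad

ω = 182 rad/s, so T = P/ω = 78.1×10³ / 182.0 = 429.1 N·m.
J_AB = π(0.0287)⁴/32 = 6.66×10^-8 m⁴; J_BC = π(0.0757)⁴/32 = 3.22×10^-6 m⁴; J_CD = π(0.0511)⁴/32 = 6.69×10^-7 m⁴.
θ = (T/G)·Σ L_i/J_i = (429.1/79.7×10⁹)·(0.219/6.66×10^-8 + 1.05/3.22×10^-6 + 0.856/6.69×10^-7) = 0.02634 rad.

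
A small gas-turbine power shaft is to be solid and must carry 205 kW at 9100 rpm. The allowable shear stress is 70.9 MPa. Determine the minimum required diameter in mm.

ω = 2π·9100/60 = 952.9 rad/s, so T = P/ω = 205×10³ / 952.9 = 215.1 N·m.
For a solid shaft τ_max = 16T/(πd³), so d = (16T/(π τ_allow))^(1/3) = (16·215.1/(π·7.09×10^7))^(1/3) = 0.02491 m.

24.9 mm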